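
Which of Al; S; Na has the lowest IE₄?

The fourth ionization energy removes an electron from the +3 ion. For each element: Al³⁺ is the bare [Ne] core; S³⁺ still has 3 valence electrons; Na³⁺ is already 2 electrons into the core.
Breaking into a closed-shell core is much more expensive than removing a leftover valence electron — Na and Al have the largest IE_4 here.
Tabulated IE_4 (kJ/mol): Al 11577, S 4556, Na 9543.
Overall IE_4 order: S < Na < Al.

S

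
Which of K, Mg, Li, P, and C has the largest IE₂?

Li

The second ionization energy removes an electron from the +1 ion. For each element: K⁺ is the bare [Ar] core; Mg⁺ still has 1 valence electron; Li⁺ is the bare [He] core; P⁺ still has 4 valence electrons; C⁺ still has 3 valence electrons.
Core electrons are held far more tightly than valence electrons, so K and Li top the IE_2 order.
Valence configurations: Mg⁺ [Ne]3s¹, P⁺ [Ne]3s²3p², C⁺ [He]2s²2p¹.
The numbers (kJ/mol): K 3052, Mg 1451, Li 7298, P 1907, C 2353.
Hence IE_2: Mg < P < C < K < Li.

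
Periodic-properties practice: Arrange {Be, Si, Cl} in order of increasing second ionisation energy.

Si < Be < Cl

Consider each +1 ion: Be⁺ still has 1 valence electron; Si⁺ still has 3 valence electrons; Cl⁺ still has 6 valence electrons.
All are still removing valence electrons, so compare the +1 ions as you would atoms: IE_2 generally rises across a period (higher Z_eff) and falls down a group (larger shell), subject to the usual subshell exceptions.
Valence configurations: Be⁺ [He]2s¹, Si⁺ [Ne]3s²3p¹, Cl⁺ [Ne]3s²3p⁴.
Tabulated IE_2 (kJ/mol): Be 1757, Si 1577, Cl 2298.
So the second ionization energies run Si < Be < Cl.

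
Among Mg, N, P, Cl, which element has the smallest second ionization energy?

After 1 electron has been removed, what remains? Mg⁺ still has 1 valence electron; N⁺ still has 4 valence electrons; P⁺ still has 4 valence electrons; Cl⁺ still has 6 valence electrons.
All are still removing valence electrons, so compare the +1 ions as you would atoms: IE_2 generally rises across a period (higher Z_eff) and falls down a group (larger shell), subject to the usual subshell exceptions.
Valence configurations: Mg⁺ [Ne]3s¹, N⁺ [He]2s²2p², P⁺ [Ne]3s²3p², Cl⁺ [Ne]3s²3p⁴.
The numbers (kJ/mol): Mg 1451, N 2856, P 1907, Cl 2298.
Overall IE_2 order: Mg < P < Cl < N.

Mg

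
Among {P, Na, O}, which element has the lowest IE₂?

P

After 1 electron has been removed, what remains? P⁺ still has 4 valence electrons; Na⁺ is the bare [Ne] core; O⁺ still has 5 valence electrons.
Breaking into a closed-shell core is much more expensive than removing a leftover valence electron — Na has the largest IE_2 here.
Valence configurations: P⁺ [Ne]3s²3p², O⁺ [He]2s²2p³.
Approximate IE_2 values (kJ/mol): P 1907, Na 4562, O 3388.
Overall IE_2 order: P < O < Na.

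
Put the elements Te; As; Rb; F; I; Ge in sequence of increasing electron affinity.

Rb, As, Ge, Te, I, F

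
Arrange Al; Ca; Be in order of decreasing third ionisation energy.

Be, Ca, Al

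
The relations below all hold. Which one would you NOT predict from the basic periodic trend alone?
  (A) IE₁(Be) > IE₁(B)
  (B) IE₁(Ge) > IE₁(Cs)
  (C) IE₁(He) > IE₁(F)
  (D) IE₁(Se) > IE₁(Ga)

(A)

The general trend: first ionization energy increases across a period and decreases down a group.
(A) Be (period 2, group 2) vs B (period 2, group 13): the stated order contradicts the simple trend.
(B) Ge (period 4, group 14) vs Cs (period 6, group 1): the stated order agrees with the simple trend.
(C) He (period 1, group 18) vs F (period 2, group 17): the stated order agrees with the simple trend.
(D) Se (period 4, group 16) vs Ga (period 4, group 13): the stated order agrees with the simple trend.
The exception is (A): removing B's lone 2p electron is easier than breaking Be's filled 2s².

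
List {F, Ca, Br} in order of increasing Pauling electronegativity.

Ca, Br, F

F is in period 2, group 17; Ca is in period 4, group 2; Br is in period 4, group 17.
Smaller atoms with higher effective nuclear charge are more electronegative.
Here both period and group differ, so the two effects have to be weighed against each other.
Br > Ca: Br lies to the right of Ca in period 4, so the across-period effect alone puts Br higher.
F > Br: F sits above Br in group 17, so the down-group effect alone puts F higher.
Approximate values (Pauling): F 3.98, Ca 1.00, Br 2.96.
So from lowest to highest: Ca < Br < F.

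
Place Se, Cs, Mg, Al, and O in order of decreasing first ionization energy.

First ionization energy rises across a period (greater Z_eff holds electrons more tightly) and falls down a group (valence electrons are farther from the nucleus).
Here both period and group differ, so the two effects have to be weighed against each other.
Al > Cs: both effects reinforce here, so Al is clearly the higher of the two.
Mg > Al: this pair runs against the simple trend — see the exception note.
Se > Mg: the two effects oppose for this pair; the across-period effect wins (941 vs 738 kJ/mol).
O > Se: they share group 16; the group trend gives O the larger value.
Note the exception: Mg has a higher first ionization energy than Al, contrary to the simple trend — Al's single 3p electron is easier to remove than one from Mg's filled 3s².
Tabulated first ionization energy (kJ/mol): O 1314, Mg 738, Al 578, Se 941, Cs 376.
So from highest to lowest: O > Se > Mg > Al > Cs.

O, Se, Mg, Al, Cs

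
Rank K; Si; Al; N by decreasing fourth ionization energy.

Consider each +3 ion: K³⁺ is already 2 electrons into the core; Si³⁺ still has 1 valence electron; Al³⁺ is the bare [Ne] core; N³⁺ still has 2 valence electrons.
Usually core removal costs more than valence removal, but here the competition is close: a tightly held n=2 valence electron can cost more to remove than an n=3 core electron, so the actual values have to decide it.
Valence configurations: Si³⁺ [Ne]3s¹, N³⁺ [He]2s².
Approximate IE_4 values (kJ/mol): K 5877, Si 4356, Al 11577, N 7475.
Putting it together, IE_4: Si < K < N < Al.

Al > N > K > Si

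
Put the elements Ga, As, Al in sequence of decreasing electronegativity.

As > Ga > Al

EN rises left→right (higher Z_eff, smaller atoms) and falls top→bottom (larger, more shielded atoms).
These span different periods and groups, so the two trends combine.
Ga > Al: this pair runs against the simple trend — see the exception note.
As > Ga: both are in period 4; the period trend gives As the larger value.
Note the exception: Ga has a higher electronegativity than Al, contrary to the simple trend — poor shielding by filled d (and f) subshells raises the heavier element's effective nuclear charge more than the simple down-group trend predicts.
Approximate values (Pauling): Al 1.61, Ga 1.81, As 2.18.
So from highest to lowest: As > Ga > Al.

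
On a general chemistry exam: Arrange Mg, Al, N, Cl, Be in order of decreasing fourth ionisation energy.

IE_4 is the cost of taking one more electron from the +3 cation: Mg³⁺ is already 1 electron into the core; Al³⁺ is the bare [Ne] core; N³⁺ still has 2 valence electrons; Cl³⁺ still has 4 valence electrons; Be³⁺ is already 1 electron into the core.
Breaking into a closed-shell core is much more expensive than removing a leftover valence electron — Mg, Al and Be have the largest IE_4 here.
Valence configurations: N³⁺ [He]2s², Cl³⁺ [Ne]3s²3p².
Approximate IE_4 values (kJ/mol): Mg 10543, Al 11577, N 7475, Cl 5159, Be 21007.
Overall IE_4 order: Cl < N < Mg < Al < Be.

Be > Al > Mg > N > Cl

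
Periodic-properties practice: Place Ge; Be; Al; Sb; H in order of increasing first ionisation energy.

H is in period 1, group 1; Be is in period 2, group 2; Al is in period 3, group 13; Ge is in period 4, group 14; Sb is in period 5, group 15.
Removing the outermost electron gets harder across a period and easier down a group.
These sit on a diagonal, where the across-period and down-group effects partly cancel.
Ge > Al: period and group pull opposite ways; the across-period shift dominates (762 vs 578 kJ/mol).
Sb > Ge: period and group pull opposite ways; the across-period shift dominates (831 vs 762 kJ/mol).
Be > Sb: the two effects oppose for this pair; the down-group effect wins (900 vs 831 kJ/mol).
H > Be: period and group pull opposite ways; the down-group shift dominates (1312 vs 900 kJ/mol).
Approximate values (kJ/mol): H 1312, Be 900, Al 578, Ge 762, Sb 831.
So from lowest to highest: Al < Ge < Sb < Be < H.

Al, Ge, Sb, Be, H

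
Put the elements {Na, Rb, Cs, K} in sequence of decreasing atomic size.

Cs, Rb, K, Na

Across a period the added protons contract the valence shell; down a group each new principal shell makes the atom larger.
All are in group 1, so atomic radius increases down the group.
So from largest to smallest: Cs > Rb > K > Na.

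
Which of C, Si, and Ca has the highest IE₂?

C

Consider each +1 ion: C⁺ still has 3 valence electrons; Si⁺ still has 3 valence electrons; Ca⁺ still has 1 valence electron.
All are still removing valence electrons, so compare the +1 ions as you would atoms: IE_2 generally rises across a period (higher Z_eff) and falls down a group (larger shell), subject to the usual subshell exceptions.
Valence configurations: C⁺ [He]2s²2p¹, Si⁺ [Ne]3s²3p¹, Ca⁺ [Ar]4s¹.
Approximate IE_2 values (kJ/mol): C 2353, Si 1577, Ca 1145.
Putting it together, IE_2: Ca < Si < C.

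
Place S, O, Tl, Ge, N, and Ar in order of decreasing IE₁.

N is in period 2, group 15; O is in period 2, group 16; S is in period 3, group 16; Ar is in period 3, group 18; Ge is in period 4, group 14; Tl is in period 6, group 13.
IE₁ increases left→right with effective nuclear charge and decreases top→bottom as the valence shell moves farther out.
These span different periods and groups, so the two trends combine.
Ge > Tl: both effects reinforce here, so Ge is clearly the higher of the two.
S > Ge: both effects reinforce here, so S is clearly the higher of the two.
O > S: O sits above S in group 16, so the down-group effect alone puts O higher.
N > O: this pair runs against the simple trend — see the exception note.
Ar > N: the two effects oppose for this pair; the across-period effect wins (1521 vs 1402 kJ/mol).
Note the exception: N has a higher first ionization energy than O, contrary to the simple trend — pairing an electron in O's 2p⁴ costs repulsion energy, so O ionizes more easily than half-filled N (2p³).
For reference (kJ/mol): N 1402, O 1314, S 1000, Ar 1521, Ge 762, Tl 589.
So from highest to lowest: Ar > N > O > S > Ge > Tl.

Ar, N, O, S, Ge, Tl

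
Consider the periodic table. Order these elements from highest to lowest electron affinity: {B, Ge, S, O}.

EA tends to increase across a period and decrease down a group, though the pattern is less regular than for IE or radius.
These span different periods and groups, so the two trends combine.
Ge > B: the two effects oppose for this pair; the across-period effect wins (119 vs 27 kJ/mol).
O > Ge: both effects reinforce here, so O is clearly the higher of the two.
S > O: this pair runs against the simple trend — see the exception note.
Note the exception: S has a higher electron affinity than O, contrary to the simple trend — the compact 2p subshell of O repels the added electron more than S's larger 3p does.
For reference (kJ/mol): B 27, O 141, S 200, Ge 119.
So from highest to lowest: S > O > Ge > B.

S > O > Ge > B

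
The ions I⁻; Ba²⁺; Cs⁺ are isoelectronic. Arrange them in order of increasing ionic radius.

Ba²⁺ < Cs⁺ < I⁻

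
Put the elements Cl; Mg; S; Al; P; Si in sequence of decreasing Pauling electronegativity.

Mg is in period 3, group 2; Al is in period 3, group 13; Si is in period 3, group 14; P is in period 3, group 15; S is in period 3, group 16; Cl is in period 3, group 17.
Atoms toward the upper right of the periodic table pull bonding electrons most strongly.
All lie in period 3, so electronegativity increases left to right.
So from highest to lowest: Cl > S > P > Si > Al > Mg.

Cl, S, P, Si, Al, Mg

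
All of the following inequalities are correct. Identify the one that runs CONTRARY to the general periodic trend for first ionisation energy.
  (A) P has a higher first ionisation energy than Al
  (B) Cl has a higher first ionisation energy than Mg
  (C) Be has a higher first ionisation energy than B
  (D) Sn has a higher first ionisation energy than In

(C)

The general trend: first ionisation energy increases across a period and decreases down a group.
(A) P (period 3, group 15) vs Al (period 3, group 13): the stated order agrees with the simple trend.
(B) Cl (period 3, group 17) vs Mg (period 3, group 2): the stated order agrees with the simple trend.
(C) Be (period 2, group 2) vs B (period 2, group 13): the stated order contradicts the simple trend.
(D) Sn (period 5, group 14) vs In (period 5, group 13): the stated order agrees with the simple trend.
The exception is (C): removing B's lone 2p electron is easier than breaking Be's filled 2s².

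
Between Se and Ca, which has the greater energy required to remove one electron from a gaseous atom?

Se

Ca is in period 4, group 2; Se is in period 4, group 16.
Across a period the outer electron is held more tightly (higher IE₁); down a group it sits in a higher shell, more shielded, and comes off more easily.
All lie in period 4, so first ionization energy increases left to right.
So Se has the greater energy required to remove one electron from a gaseous atom (Se > Ca).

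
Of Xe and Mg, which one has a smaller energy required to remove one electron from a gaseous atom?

Mg is in period 3, group 2; Xe is in period 5, group 18.
IE₁ increases left→right with effective nuclear charge and decreases top→bottom as the valence shell moves farther out.
Neither a single period nor a single group — weigh both effects.
Xe > Mg: the two effects oppose for this pair; the across-period effect wins (1170 vs 738 kJ/mol).
For reference (kJ/mol): Mg 738, Xe 1170.
So Mg has the smaller energy required to remove one electron from a gaseous atom (Mg < Xe).

Mg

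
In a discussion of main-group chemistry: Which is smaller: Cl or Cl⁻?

Cl

Forming Cl⁻ adds 1 electron to Cl. More electron–electron repulsion in the same shell, with unchanged nuclear charge, lets the cloud expand.
An anion is larger than its parent atom: Cl⁻ > Cl.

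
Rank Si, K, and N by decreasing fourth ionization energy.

N, K, Si

IE_4 is the cost of taking one more electron from the +3 cation: Si³⁺ still has 1 valence electron; K³⁺ is already 2 electrons into the core; N³⁺ still has 2 valence electrons.
Usually core removal costs more than valence removal, but here the competition is close: a tightly held n=2 valence electron can cost more to remove than an n=3 core electron, so the actual values have to decide it.
Valence configurations: Si³⁺ [Ne]3s¹, N³⁺ [He]2s².
Tabulated IE_4 (kJ/mol): Si 4356, K 5877, N 7475.
Hence IE_4: Si < K < N.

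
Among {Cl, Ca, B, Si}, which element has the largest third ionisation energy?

Ca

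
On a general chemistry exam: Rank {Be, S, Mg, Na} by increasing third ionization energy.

S, Na, Mg, Be

IE_3 is the cost of taking one more electron from the +2 cation: Be²⁺ is the bare [He] core; S²⁺ still has 4 valence electrons; Mg²⁺ is the bare [Ne] core; Na²⁺ is already 1 electron into the core.
Breaking into a closed-shell core is much more expensive than removing a leftover valence electron — Na, Mg and Be have the largest IE_3 here.
The numbers (kJ/mol): Be 14849, S 3357, Mg 7733, Na 6910.
Overall IE_3 order: S < Na < Mg < Be.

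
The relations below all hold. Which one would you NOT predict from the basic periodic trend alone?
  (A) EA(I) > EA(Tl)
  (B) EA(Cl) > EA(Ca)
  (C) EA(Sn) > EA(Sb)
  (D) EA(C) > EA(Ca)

(C)

The general trend: electron affinity increases across a period and decreases down a group.
(A) I (period 5, group 17) vs Tl (period 6, group 13): the stated order agrees with the simple trend.
(B) Cl (period 3, group 17) vs Ca (period 4, group 2): the stated order agrees with the simple trend.
(C) Sn (period 5, group 14) vs Sb (period 5, group 15): the stated order contradicts the simple trend.
(D) C (period 2, group 14) vs Ca (period 4, group 2): the stated order agrees with the simple trend.
The exception is (C): adding an electron to Sb's half-filled 5p³ is unfavourable, so Sn has the more exothermic EA.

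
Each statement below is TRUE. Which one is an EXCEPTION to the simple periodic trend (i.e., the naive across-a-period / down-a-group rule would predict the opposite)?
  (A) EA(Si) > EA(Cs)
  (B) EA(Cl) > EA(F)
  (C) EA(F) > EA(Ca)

The general trend: electron affinity increases across a period and decreases down a group.
(A) Si (period 3, group 14) vs Cs (period 6, group 1): the stated order agrees with the simple trend.
(B) Cl (period 3, group 17) vs F (period 2, group 17): the stated order contradicts the simple trend.
(C) F (period 2, group 17) vs Ca (period 4, group 2): the stated order agrees with the simple trend.
The exception is (B): F's small 2p subshell makes the incoming electron feel strong e⁻–e⁻ repulsion, so Cl actually releases more energy on gaining an electron.

(B)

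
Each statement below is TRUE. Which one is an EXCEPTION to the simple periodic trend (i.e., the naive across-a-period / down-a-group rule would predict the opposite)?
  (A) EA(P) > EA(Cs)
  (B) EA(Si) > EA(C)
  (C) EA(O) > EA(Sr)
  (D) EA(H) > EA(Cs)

(B)

The general trend: electron affinity increases across a period and decreases down a group.
(A) P (period 3, group 15) vs Cs (period 6, group 1): the stated order agrees with the simple trend.
(B) Si (period 3, group 14) vs C (period 2, group 14): the stated order contradicts the simple trend.
(C) O (period 2, group 16) vs Sr (period 5, group 2): the stated order agrees with the simple trend.
(D) H (period 1, group 1) vs Cs (period 6, group 1): the stated order agrees with the simple trend.
The exception is (B): Si's larger, more diffuse 3p orbitals accept an added electron slightly more readily than C's compact 2p.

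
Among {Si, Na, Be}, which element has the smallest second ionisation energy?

Si

Consider each +1 ion: Si⁺ still has 3 valence electrons; Na⁺ is the bare [Ne] core; Be⁺ still has 1 valence electron.
Pulling an electron out of a noble-gas core costs far more than removing a remaining valence electron, so Na sits at the high end of IE_2.
Valence configurations: Si⁺ [Ne]3s²3p¹, Be⁺ [He]2s¹.
Tabulated IE_2 (kJ/mol): Si 1577, Na 4562, Be 1757.
So the second ionization energies run Si < Be < Na.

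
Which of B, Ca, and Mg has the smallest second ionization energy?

Ca

After 1 electron has been removed, what remains? B⁺ still has 2 valence electrons; Ca⁺ still has 1 valence electron; Mg⁺ still has 1 valence electron.
All are still removing valence electrons, so compare the +1 ions as you would atoms: IE_2 generally rises across a period (higher Z_eff) and falls down a group (larger shell), subject to the usual subshell exceptions.
Valence configurations: B⁺ [He]2s², Ca⁺ [Ar]4s¹, Mg⁺ [Ne]3s¹.
Tabulated IE_2 (kJ/mol): B 2427, Ca 1145, Mg 1451.
Overall IE_2 order: Ca < Mg < B.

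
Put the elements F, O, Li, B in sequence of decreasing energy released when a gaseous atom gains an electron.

Atoms with high Z_eff and room in the valence shell (especially the halogens) have the most exothermic electron affinities.
All lie in period 2; the across-period trend (electron affinity increases left to right) applies, with the exception below.
Note the exception: Li has a higher electron affinity than B, contrary to the simple trend — B's ns²np¹ configuration gives only a small electron affinity — the sparsely filled np subshell binds an added electron weakly.
Tabulated electron affinity (kJ/mol): Li 60, B 27, O 141, F 328.
So from highest to lowest: F > O > Li > B.

F > O > Li > B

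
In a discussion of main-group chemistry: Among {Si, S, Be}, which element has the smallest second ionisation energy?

Consider each +1 ion: Si⁺ still has 3 valence electrons; S⁺ still has 5 valence electrons; Be⁺ still has 1 valence electron.
All are still removing valence electrons, so compare the +1 ions as you would atoms: IE_2 generally rises across a period (higher Z_eff) and falls down a group (larger shell), subject to the usual subshell exceptions.
Valence configurations: Si⁺ [Ne]3s²3p¹, S⁺ [Ne]3s²3p³, Be⁺ [He]2s¹.
Tabulated IE_2 (kJ/mol): Si 1577, S 2252, Be 1757.
So the second ionization energies run Si < Be < S.

Si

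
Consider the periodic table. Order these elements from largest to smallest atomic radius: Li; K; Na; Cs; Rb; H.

H is in period 1, group 1; Li is in period 2, group 1; Na is in period 3, group 1; K is in period 4, group 1; Rb is in period 5, group 1; Cs is in period 6, group 1.
Radius decreases left→right (rising Z_eff, same n) and increases top→bottom (higher n).
All are in group 1, so atomic radius increases down the group.
So from largest to smallest: Cs > Rb > K > Na > Li > H.

Cs > Rb > K > Na > Li > H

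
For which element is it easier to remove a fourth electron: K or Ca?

IE_4 is the cost of taking one more electron from the +3 cation: K³⁺ is already 2 electrons into the core; Ca³⁺ is already 1 electron into the core.
All of these are removing an electron from a noble-gas core or deeper; the smaller core (lower principal quantum number) is held far more tightly, and within a period the higher nuclear charge binds the same core more tightly.
The numbers (kJ/mol): K 5877, Ca 6491.
Putting it together, IE_4: K < Ca.

K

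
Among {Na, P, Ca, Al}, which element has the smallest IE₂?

IE_2 is the cost of taking one more electron from the +1 cation: Na⁺ is the bare [Ne] core; P⁺ still has 4 valence electrons; Ca⁺ still has 1 valence electron; Al⁺ still has 2 valence electrons.
Pulling an electron out of a noble-gas core costs far more than removing a remaining valence electron, so Na sits at the high end of IE_2.
Valence configurations: P⁺ [Ne]3s²3p², Ca⁺ [Ar]4s¹, Al⁺ [Ne]3s².
Approximate IE_2 values (kJ/mol): Na 4562, P 1907, Ca 1145, Al 1817.
Overall IE_2 order: Ca < Al < P < Na.

Ca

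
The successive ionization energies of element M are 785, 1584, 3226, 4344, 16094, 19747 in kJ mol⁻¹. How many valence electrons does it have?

Look for the largest jump between consecutive ionization energies: IE5/IE4 ≈ 3.7, far larger than any earlier ratio.
That jump marks the point where a core electron is being removed. So the atom has 4 valence electrons.

4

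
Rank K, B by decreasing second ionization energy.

K > B

After 1 electron has been removed, what remains? K⁺ is the bare [Ar] core; B⁺ still has 2 valence electrons.
Core electrons are held far more tightly than valence electrons, so K tops the IE_2 order.
Approximate IE_2 values (kJ/mol): K 3052, B 2427.
Overall IE_2 order: B < K.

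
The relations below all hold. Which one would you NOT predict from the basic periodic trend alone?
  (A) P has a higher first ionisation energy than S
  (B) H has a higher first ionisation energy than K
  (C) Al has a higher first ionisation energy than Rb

The general trend: first ionisation energy increases across a period and decreases down a group.
(A) P (period 3, group 15) vs S (period 3, group 16): the stated order contradicts the simple trend.
(B) H (period 1, group 1) vs K (period 4, group 1): the stated order agrees with the simple trend.
(C) Al (period 3, group 13) vs Rb (period 5, group 1): the stated order agrees with the simple trend.
The exception is (A): S (3p⁴) ionizes more easily than half-filled P (3p³) because the paired 3p electron in S is pushed out by e⁻–e⁻ repulsion.

(A)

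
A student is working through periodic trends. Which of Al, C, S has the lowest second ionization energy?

Al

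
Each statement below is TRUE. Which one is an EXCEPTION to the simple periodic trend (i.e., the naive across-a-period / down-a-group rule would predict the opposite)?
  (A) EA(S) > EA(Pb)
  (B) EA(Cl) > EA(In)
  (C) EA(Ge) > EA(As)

(C)

The general trend: electron affinity increases across a period and decreases down a group.
(A) S (period 3, group 16) vs Pb (period 6, group 14): the stated order agrees with the simple trend.
(B) Cl (period 3, group 17) vs In (period 5, group 13): the stated order agrees with the simple trend.
(C) Ge (period 4, group 14) vs As (period 4, group 15): the stated order contradicts the simple trend.
The exception is (C): adding an electron to As's half-filled 4p³ is unfavourable, so Ge (4p²) has the more exothermic EA.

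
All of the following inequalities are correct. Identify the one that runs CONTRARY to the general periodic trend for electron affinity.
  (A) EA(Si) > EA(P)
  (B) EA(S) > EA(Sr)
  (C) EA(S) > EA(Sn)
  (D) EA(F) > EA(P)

(A)

The general trend: electron affinity increases across a period and decreases down a group.
(A) Si (period 3, group 14) vs P (period 3, group 15): the stated order contradicts the simple trend.
(B) S (period 3, group 16) vs Sr (period 5, group 2): the stated order agrees with the simple trend.
(C) S (period 3, group 16) vs Sn (period 5, group 14): the stated order agrees with the simple trend.
(D) F (period 2, group 17) vs P (period 3, group 15): the stated order agrees with the simple trend.
The exception is (A): adding an electron to P's half-filled 3p³ is unfavourable, so Si (3p²) has the more exothermic EA.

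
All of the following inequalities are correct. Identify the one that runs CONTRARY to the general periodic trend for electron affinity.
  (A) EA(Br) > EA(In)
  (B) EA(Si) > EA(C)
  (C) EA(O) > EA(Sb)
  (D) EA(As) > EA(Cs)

The general trend: electron affinity increases across a period and decreases down a group.
(A) Br (period 4, group 17) vs In (period 5, group 13): the stated order agrees with the simple trend.
(B) Si (period 3, group 14) vs C (period 2, group 14): the stated order contradicts the simple trend.
(C) O (period 2, group 16) vs Sb (period 5, group 15): the stated order agrees with the simple trend.
(D) As (period 4, group 15) vs Cs (period 6, group 1): the stated order agrees with the simple trend.
The exception is (B): Si's larger, more diffuse 3p orbitals accept an added electron slightly more readily than C's compact 2p.

(B)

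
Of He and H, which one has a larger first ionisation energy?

He

H is in period 1, group 1; He is in period 1, group 18.
First ionization energy rises across a period (greater Z_eff holds electrons more tightly) and falls down a group (valence electrons are farther from the nucleus).
All lie in period 1, so first ionization energy increases left to right.
So He has the larger first ionisation energy (He > H).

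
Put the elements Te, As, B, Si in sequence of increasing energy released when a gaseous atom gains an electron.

B is in period 2, group 13; Si is in period 3, group 14; As is in period 4, group 15; Te is in period 5, group 16.
Electron affinity generally becomes more exothermic across a period toward the halogens and less exothermic down a group.
A diagonal step moves right (one effect) and down (the opposite effect) at once.
As > B: the two effects oppose for this pair; the across-period effect wins (78 vs 27 kJ/mol).
Si > As: the two effects oppose for this pair; the down-group effect wins (134 vs 78 kJ/mol).
Te > Si: the two effects oppose for this pair; the across-period effect wins (190 vs 134 kJ/mol).
Approximate values (kJ/mol): B 27, Si 134, As 78, Te 190.
So from lowest to highest: B < As < Si < Te.

B < As < Si < Te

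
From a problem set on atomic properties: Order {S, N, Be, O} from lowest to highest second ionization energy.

After 1 electron has been removed, what remains? S⁺ still has 5 valence electrons; N⁺ still has 4 valence electrons; Be⁺ still has 1 valence electron; O⁺ still has 5 valence electrons.
All are still removing valence electrons, so compare the +1 ions as you would atoms: IE_2 generally rises across a period (higher Z_eff) and falls down a group (larger shell), subject to the usual subshell exceptions.
Valence configurations: S⁺ [Ne]3s²3p³, N⁺ [He]2s²2p², Be⁺ [He]2s¹, O⁺ [He]2s²2p³.
The numbers (kJ/mol): S 2252, N 2856, Be 1757, O 3388.
Overall IE_2 order: Be < S < N < O.

Be, S, N, O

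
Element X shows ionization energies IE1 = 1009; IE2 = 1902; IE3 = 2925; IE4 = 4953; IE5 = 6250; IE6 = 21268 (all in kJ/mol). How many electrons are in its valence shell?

5

Look for the largest jump between consecutive ionization energies: IE6/IE5 ≈ 3.4, far larger than any earlier ratio.
That jump marks the point where a core electron is being removed. So the atom has 5 valence electrons.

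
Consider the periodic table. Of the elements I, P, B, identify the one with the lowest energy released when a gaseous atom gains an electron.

B is in period 2, group 13; P is in period 3, group 15; I is in period 5, group 17.
Adding an electron releases more energy for atoms nearer the top right (short of the noble gases).
Here both period and group differ, so the two effects have to be weighed against each other.
P > B: the two effects oppose for this pair; the across-period effect wins (72 vs 27 kJ/mol).
I > P: period and group pull opposite ways; the across-period shift dominates (295 vs 72 kJ/mol).
Tabulated electron affinity (kJ/mol): B 27, P 72, I 295.
The lowest energy released when a gaseous atom gains an electron among these belongs to B.

B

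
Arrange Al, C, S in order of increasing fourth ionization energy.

Consider each +3 ion: Al³⁺ is the bare [Ne] core; C³⁺ still has 1 valence electron; S³⁺ still has 3 valence electrons.
Pulling an electron out of a noble-gas core costs far more than removing a remaining valence electron, so Al sits at the high end of IE_4.
Valence configurations: C³⁺ [He]2s¹, S³⁺ [Ne]3s²3p¹.
The numbers (kJ/mol): Al 11577, C 6223, S 4556.
Hence IE_4: S < C < Al.

S, C, Al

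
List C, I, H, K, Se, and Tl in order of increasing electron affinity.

H is in period 1, group 1; C is in period 2, group 14; K is in period 4, group 1; Se is in period 4, group 16; I is in period 5, group 17; Tl is in period 6, group 13.
EA tends to increase across a period and decrease down a group, though the pattern is less regular than for IE or radius.
Here both period and group differ, so the two effects have to be weighed against each other.
K > Tl: period and group pull opposite ways; the down-group shift dominates (48 vs 19 kJ/mol).
H > K: H sits above K in group 1, so the down-group effect alone puts H higher.
C > H: the two effects oppose for this pair; the across-period effect wins (122 vs 73 kJ/mol).
Se > C: the two effects oppose for this pair; the across-period effect wins (195 vs 122 kJ/mol).
I > Se: period and group pull opposite ways; the across-period shift dominates (295 vs 195 kJ/mol).
Approximate values (kJ/mol): H 73, C 122, K 48, Se 195, I 295, Tl 19.
So from lowest to highest: Tl < K < H < C < Se < I.

Tl < K < H < C < Se < I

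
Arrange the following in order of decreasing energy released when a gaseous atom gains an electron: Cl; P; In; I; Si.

Si is in period 3, group 14; P is in period 3, group 15; Cl is in period 3, group 17; In is in period 5, group 13; I is in period 5, group 17.
Adding an electron releases more energy for atoms nearer the top right (short of the noble gases).
Here both period and group differ, so the two effects have to be weighed against each other.
P > In: relative to In, both the across-period and down-group shifts push P's electron affinity up.
Si > P: this pair runs against the simple trend — see the exception note.
I > Si: period and group pull opposite ways; the across-period shift dominates (295 vs 134 kJ/mol).
Cl > I: they share group 17; the group trend gives Cl the larger value.
Note the exception: Si has a higher electron affinity than P, contrary to the simple trend — adding an electron to P's half-filled 3p³ is unfavourable, so Si (3p²) has the more exothermic EA.
Approximate values (kJ/mol): Si 134, P 72, Cl 349, In 29, I 295.
So from highest to lowest: Cl > I > Si > P > In.

Cl > I > Si > P > In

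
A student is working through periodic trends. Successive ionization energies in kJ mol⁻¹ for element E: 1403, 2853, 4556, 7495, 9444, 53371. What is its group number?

Group 15

Look for the largest jump between consecutive ionization energies: IE6/IE5 ≈ 5.7, far larger than any earlier ratio.
That jump marks the point where a core electron is being removed. So the atom has 5 valence electrons.
A main-group element with 5 valence electrons is in group 15.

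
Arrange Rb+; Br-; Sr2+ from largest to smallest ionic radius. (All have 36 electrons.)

All of these have 36 electrons, so size is governed by nuclear charge alone: the more protons, the stronger the pull on the same electron cloud, and the smaller the ion.
Nuclear charges: Sr2+ (Z=38), Rb+ (Z=37), Br- (Z=35).
Largest to smallest: Br- > Rb+ > Sr2+.

Br- > Rb+ > Sr2+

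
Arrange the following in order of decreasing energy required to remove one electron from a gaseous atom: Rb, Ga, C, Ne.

IE₁ increases left→right with effective nuclear charge and decreases top→bottom as the valence shell moves farther out.
These span different periods and groups, so the two trends combine.
Ga > Rb: relative to Rb, both the across-period and down-group shifts push Ga's first ionization energy up.
C > Ga: both effects reinforce here, so C is clearly the higher of the two.
Ne > C: both are in period 2; the period trend gives Ne the larger value.
Approximate values (kJ/mol): C 1086, Ne 2081, Ga 579, Rb 403.
So from highest to lowest: Ne > C > Ga > Rb.

Ne > C > Ga > Rb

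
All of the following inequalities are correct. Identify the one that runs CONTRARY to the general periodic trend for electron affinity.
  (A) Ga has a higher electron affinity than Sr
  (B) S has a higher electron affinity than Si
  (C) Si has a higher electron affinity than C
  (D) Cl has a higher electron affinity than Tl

The general trend: electron affinity increases across a period and decreases down a group.
(A) Ga (period 4, group 13) vs Sr (period 5, group 2): the stated order agrees with the simple trend.
(B) S (period 3, group 16) vs Si (period 3, group 14): the stated order agrees with the simple trend.
(C) Si (period 3, group 14) vs C (period 2, group 14): the stated order contradicts the simple trend.
(D) Cl (period 3, group 17) vs Tl (period 6, group 13): the stated order agrees with the simple trend.
The exception is (C): Si's larger, more diffuse 3p orbitals accept an added electron slightly more readily than C's compact 2p.

(C)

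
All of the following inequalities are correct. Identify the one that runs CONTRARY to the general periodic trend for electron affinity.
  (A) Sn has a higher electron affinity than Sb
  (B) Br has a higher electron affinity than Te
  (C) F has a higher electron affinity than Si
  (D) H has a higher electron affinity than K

(A)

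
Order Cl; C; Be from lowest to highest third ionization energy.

Cl < C < Be

IE_3 is the cost of taking one more electron from the +2 cation: Cl²⁺ still has 5 valence electrons; C²⁺ still has 2 valence electrons; Be²⁺ is the bare [He] core.
Breaking into a closed-shell core is much more expensive than removing a leftover valence electron — Be has the largest IE_3 here.
Valence configurations: Cl²⁺ [Ne]3s²3p³, C²⁺ [He]2s².
The numbers (kJ/mol): Cl 3822, C 4620, Be 14849.
Overall IE_3 order: Cl < C < Be.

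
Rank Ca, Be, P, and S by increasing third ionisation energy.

After 2 electrons have been removed, what remains? Ca²⁺ is the bare [Ar] core; Be²⁺ is the bare [He] core; P²⁺ still has 3 valence electrons; S²⁺ still has 4 valence electrons.
Breaking into a closed-shell core is much more expensive than removing a leftover valence electron — Ca and Be have the largest IE_3 here.
Valence configurations: P²⁺ [Ne]3s²3p¹, S²⁺ [Ne]3s²3p².
Approximate IE_3 values (kJ/mol): Ca 4912, Be 14849, P 2914, S 3357.
Putting it together, IE_3: P < S < Ca < Be.

P < S < Ca < Be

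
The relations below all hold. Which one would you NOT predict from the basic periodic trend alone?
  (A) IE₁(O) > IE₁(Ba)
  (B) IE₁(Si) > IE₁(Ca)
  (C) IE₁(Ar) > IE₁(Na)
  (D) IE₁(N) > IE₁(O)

The general trend: first ionization energy increases across a period and decreases down a group.
(A) O (period 2, group 16) vs Ba (period 6, group 2): the stated order agrees with the simple trend.
(B) Si (period 3, group 14) vs Ca (period 4, group 2): the stated order agrees with the simple trend.
(C) Ar (period 3, group 18) vs Na (period 3, group 1): the stated order agrees with the simple trend.
(D) N (period 2, group 15) vs O (period 2, group 16): the stated order contradicts the simple trend.
The exception is (D): pairing an electron in O's 2p⁴ costs repulsion energy, so O ionizes more easily than half-filled N (2p³).

(D)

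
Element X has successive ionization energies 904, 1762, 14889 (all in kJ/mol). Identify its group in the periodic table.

Group 2

Look for the largest jump between consecutive ionization energies: IE3/IE2 ≈ 8.5, far larger than any earlier ratio.
That jump marks the point where a core electron is being removed. So the atom has 2 valence electrons.
A main-group element with 2 valence electrons is in group 2.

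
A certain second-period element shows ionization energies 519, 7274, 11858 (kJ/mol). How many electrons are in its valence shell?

1

Look for the largest jump between consecutive ionization energies: IE2/IE1 ≈ 14.0, far larger than any earlier ratio.
That jump marks the point where a core electron is being removed. So the atom has 1 valence electron.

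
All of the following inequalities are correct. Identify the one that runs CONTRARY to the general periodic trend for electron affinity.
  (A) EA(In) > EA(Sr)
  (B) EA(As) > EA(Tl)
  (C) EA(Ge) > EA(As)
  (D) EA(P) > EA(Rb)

(C)

The general trend: electron affinity increases across a period and decreases down a group.
(A) In (period 5, group 13) vs Sr (period 5, group 2): the stated order agrees with the simple trend.
(B) As (period 4, group 15) vs Tl (period 6, group 13): the stated order agrees with the simple trend.
(C) Ge (period 4, group 14) vs As (period 4, group 15): the stated order contradicts the simple trend.
(D) P (period 3, group 15) vs Rb (period 5, group 1): the stated order agrees with the simple trend.
The exception is (C): adding an electron to As's half-filled 4p³ is unfavourable, so Ge (4p²) has the more exothermic EA.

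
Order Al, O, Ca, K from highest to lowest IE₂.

O, K, Al, Ca

Consider each +1 ion: Al⁺ still has 2 valence electrons; O⁺ still has 5 valence electrons; Ca⁺ still has 1 valence electron; K⁺ is the bare [Ar] core.
Usually core removal costs more than valence removal, but here the competition is close: a tightly held n=2 valence electron can cost more to remove than an n=3 core electron, so the actual values have to decide it.
Valence configurations: Al⁺ [Ne]3s², O⁺ [He]2s²2p³, Ca⁺ [Ar]4s¹.
Tabulated IE_2 (kJ/mol): Al 1817, O 3388, Ca 1145, K 3052.
Overall IE_2 order: Ca < Al < K < O.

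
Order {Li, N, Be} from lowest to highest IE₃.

Consider each +2 ion: Li²⁺ is already 1 electron into the core; N²⁺ still has 3 valence electrons; Be²⁺ is the bare [He] core.
Pulling an electron out of a noble-gas core costs far more than removing a remaining valence electron, so Li and Be sit at the high end of IE_3.
The numbers (kJ/mol): Li 11815, N 4578, Be 14849.
Hence IE_3: N < Li < Be.

N, Li, Be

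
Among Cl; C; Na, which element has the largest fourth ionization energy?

Na

IE_4 is the cost of taking one more electron from the +3 cation: Cl³⁺ still has 4 valence electrons; C³⁺ still has 1 valence electron; Na³⁺ is already 2 electrons into the core.
Pulling an electron out of a noble-gas core costs far more than removing a remaining valence electron, so Na sits at the high end of IE_4.
Valence configurations: Cl³⁺ [Ne]3s²3p², C³⁺ [He]2s¹.
Tabulated IE_4 (kJ/mol): Cl 5159, C 6223, Na 9543.
Hence IE_4: Cl < C < Na.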